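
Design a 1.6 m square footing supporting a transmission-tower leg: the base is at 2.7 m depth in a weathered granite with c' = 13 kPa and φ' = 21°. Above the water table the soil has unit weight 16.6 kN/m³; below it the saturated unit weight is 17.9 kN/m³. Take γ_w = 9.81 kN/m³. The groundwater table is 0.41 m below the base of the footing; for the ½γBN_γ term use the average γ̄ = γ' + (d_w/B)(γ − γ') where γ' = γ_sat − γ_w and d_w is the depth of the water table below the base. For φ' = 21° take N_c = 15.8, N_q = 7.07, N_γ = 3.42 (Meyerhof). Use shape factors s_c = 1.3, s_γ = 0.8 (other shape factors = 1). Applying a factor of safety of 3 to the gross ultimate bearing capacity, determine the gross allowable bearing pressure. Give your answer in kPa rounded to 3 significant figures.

q = γ·D_f = 16.6 × 2.7 = 44.82 kPa.
γ' = 8.09 kN/m³; averaging over the depth B below the base, γ̄ = γ' + (d_w/B)(γ − γ') = 10.271 kN/m³.
c·N_c·s_c = 13 × 15.8 × 1.3 = 267.02 kPa
q·N_q = 44.82 × 7.07 = 316.88 kPa
0.5·γ·B·N_γ·s_γ = 0.5 × 10.271 × 1.6 × 3.42 × 0.8 = 22.48 kPa
q_ult = 267.02 + 316.88 + 22.48 = 606.38 kPa.
q_all = q_ult / FS = 606.38 / 3 = 202.13 kPa.

q_all ≈ 202 kPa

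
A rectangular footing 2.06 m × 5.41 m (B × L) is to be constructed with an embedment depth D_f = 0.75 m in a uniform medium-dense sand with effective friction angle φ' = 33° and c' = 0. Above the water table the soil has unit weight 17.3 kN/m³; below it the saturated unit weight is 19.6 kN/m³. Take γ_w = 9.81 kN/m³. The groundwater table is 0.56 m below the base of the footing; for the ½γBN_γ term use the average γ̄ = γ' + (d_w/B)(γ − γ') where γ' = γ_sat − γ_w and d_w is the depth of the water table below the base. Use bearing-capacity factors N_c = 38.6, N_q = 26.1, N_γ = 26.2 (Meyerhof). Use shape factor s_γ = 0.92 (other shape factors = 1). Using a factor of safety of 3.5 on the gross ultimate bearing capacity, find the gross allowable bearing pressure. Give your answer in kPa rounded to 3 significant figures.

q_all ≈ 181 kPa

Overburden at base level: q = 17.3 × 0.75 = 12.975 kPa.
The water table is 0.56 m below the base (< B = 2.06 m), so the ½γBN_γ term uses γ̄ = γ' + (d_w/B)(γ − γ') = 9.79 + (0.56/2.06)(17.3 − 9.79) = 11.832 kN/m³.
Surcharge term q·N_q = 12.975 × 26.1 = 338.65 kPa; self-weight term 0.5·γ·B·N_γ·s_γ = 0.5 × 11.832 × 2.06 × 26.2 × 0.92 = 293.74 kPa.
q_ult = 338.65 + 293.74 = 632.39 kPa.
q_all = 632.39 / 3.5 = 180.68 kPa.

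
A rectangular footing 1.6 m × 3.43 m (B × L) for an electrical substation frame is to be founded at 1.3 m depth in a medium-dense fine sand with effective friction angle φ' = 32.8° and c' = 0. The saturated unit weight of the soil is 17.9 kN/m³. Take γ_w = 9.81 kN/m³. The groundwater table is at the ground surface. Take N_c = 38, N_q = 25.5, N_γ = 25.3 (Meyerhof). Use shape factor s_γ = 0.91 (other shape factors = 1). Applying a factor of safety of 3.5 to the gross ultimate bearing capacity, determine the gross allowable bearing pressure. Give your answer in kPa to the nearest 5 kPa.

Water table at ground surface, so effective unit weight γ' = 17.9 − 9.81 = 8.09 kN/m³ is used throughout; overburden q = 8.09 × 1.3 = 10.517 kPa; the same γ' applies in the ½γBN_γ term.
Surcharge term q·N_q = 10.517 × 25.5 = 268.18 kPa; self-weight term 0.5·γ·B·N_γ·s_γ = 0.5 × 8.09 × 1.6 × 25.3 × 0.91 = 149 kPa.
q_ult = 268.18 + 149 = 417.19 kPa.
q_all = q_ult / FS = 417.19 / 3.5 = 119.2 kPa.

q_all ≈ 120 kPa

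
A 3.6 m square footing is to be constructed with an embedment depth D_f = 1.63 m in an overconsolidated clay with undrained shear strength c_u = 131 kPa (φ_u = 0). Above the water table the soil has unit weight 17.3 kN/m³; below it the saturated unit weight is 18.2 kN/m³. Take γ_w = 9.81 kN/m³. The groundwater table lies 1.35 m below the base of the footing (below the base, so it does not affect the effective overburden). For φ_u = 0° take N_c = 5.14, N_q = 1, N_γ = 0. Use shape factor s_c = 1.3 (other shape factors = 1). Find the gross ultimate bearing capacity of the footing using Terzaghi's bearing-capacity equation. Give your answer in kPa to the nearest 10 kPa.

q_ult ≈ 900 kPa

Effective surcharge at the founding depth q = γ·D_f = 17.3 × 1.63 = 28.199 kPa.
q_ult = c·N_c·s_c + q·N_q
     = 131 × 5.14 × 1.3 + 28.199 × 1
     = 875.34 + 28.199 = 903.54 kPa.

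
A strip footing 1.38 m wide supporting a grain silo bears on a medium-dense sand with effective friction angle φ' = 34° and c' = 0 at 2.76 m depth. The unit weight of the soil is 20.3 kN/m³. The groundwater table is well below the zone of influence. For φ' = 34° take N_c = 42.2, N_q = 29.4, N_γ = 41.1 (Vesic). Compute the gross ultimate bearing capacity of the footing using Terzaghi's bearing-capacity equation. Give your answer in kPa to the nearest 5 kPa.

q_ult ≈ 2225 kPa

Effective surcharge at the founding depth q = γ·D_f = 20.3 × 2.76 = 56.028 kPa.
q_ult = q·N_q + 0.5·γ·B·N_γ
     = 56.028 × 29.4 + 0.5 × 20.3 × 1.38 × 41.1
     = 1647.2 + 575.69 = 2222.9 kPa.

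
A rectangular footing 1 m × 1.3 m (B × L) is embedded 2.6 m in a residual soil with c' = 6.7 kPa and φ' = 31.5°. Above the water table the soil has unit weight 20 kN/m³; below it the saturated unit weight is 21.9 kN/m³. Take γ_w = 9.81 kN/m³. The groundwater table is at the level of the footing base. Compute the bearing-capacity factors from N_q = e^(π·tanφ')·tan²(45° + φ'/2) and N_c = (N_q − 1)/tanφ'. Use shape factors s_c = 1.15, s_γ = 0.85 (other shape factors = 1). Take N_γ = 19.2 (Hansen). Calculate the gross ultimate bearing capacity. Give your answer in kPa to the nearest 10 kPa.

q_ult ≈ 1500 kPa

tan31.5° = 0.6128, so N_q = e^(π×0.6128)·tan²(60.75°) = 6.856 × 3.188 = 21.86.
N_c = (21.86 − 1)/tan31.5° = 34.04.
Overburden at base level: q = 20 × 2.6 = 52 kPa.
Below the base the soil is submerged, so the ½γBN_γ term uses γ' = 21.9 − 9.81 = 12.09 kN/m³.
Cohesion term c·N_c·s_c = 6.7 × 34.042 × 1.15 = 262.3 kPa; surcharge term q·N_q = 52 × 21.861 = 1136.8 kPa; self-weight term 0.5·γ·B·N_γ·s_γ = 0.5 × 12.09 × 1 × 19.2 × 0.85 = 98.654 kPa.
q_ult = 262.3 + 1136.8 + 98.654 = 1497.7 kPa.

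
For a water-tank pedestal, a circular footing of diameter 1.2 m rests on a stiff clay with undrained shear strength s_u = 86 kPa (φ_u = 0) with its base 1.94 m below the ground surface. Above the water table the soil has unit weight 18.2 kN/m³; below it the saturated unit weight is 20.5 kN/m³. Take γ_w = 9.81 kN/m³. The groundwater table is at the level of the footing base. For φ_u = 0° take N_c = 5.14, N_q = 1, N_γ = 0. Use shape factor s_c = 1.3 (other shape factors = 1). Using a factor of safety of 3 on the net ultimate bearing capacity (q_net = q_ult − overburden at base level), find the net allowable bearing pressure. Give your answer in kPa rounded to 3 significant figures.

q_all(net) ≈ 192 kPa

q = γ·D_f = 18.2 × 1.94 = 35.308 kPa.
c·N_c·s_c = 86 × 5.14 × 1.3 = 574.65 kPa
q·N_q = 35.308 × 1 = 35.308 kPa
q_ult = 574.65 + 35.308 = 609.96 kPa.
q_net = 609.96 − 35.308 = 574.65 kPa.
q_all(net) = 574.65 / 3 = 191.55 kPa.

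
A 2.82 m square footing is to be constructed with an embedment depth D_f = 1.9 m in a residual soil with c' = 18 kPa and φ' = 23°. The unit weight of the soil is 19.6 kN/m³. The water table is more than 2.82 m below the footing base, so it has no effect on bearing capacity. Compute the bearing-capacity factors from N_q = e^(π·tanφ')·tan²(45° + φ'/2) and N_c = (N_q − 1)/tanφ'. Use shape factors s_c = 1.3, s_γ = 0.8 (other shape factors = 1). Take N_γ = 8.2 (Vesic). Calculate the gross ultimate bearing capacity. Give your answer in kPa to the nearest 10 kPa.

q_ult ≈ 930 kPa

tan23° = 0.4245, so N_q = e^(π×0.4245)·tan²(56.5°) = 3.794 × 2.283 = 8.66.
N_c = (8.66 − 1)/tan23° = 18.05.
q = γ·D_f = 19.6 × 1.9 = 37.24 kPa.
c·N_c·s_c = 18 × 18.049 × 1.3 = 422.34 kPa
q·N_q = 37.24 × 8.6612 = 322.54 kPa
0.5·γ·B·N_γ·s_γ = 0.5 × 19.6 × 2.82 × 8.2 × 0.8 = 181.29 kPa
q_ult = 422.34 + 322.54 + 181.29 = 926.17 kPa.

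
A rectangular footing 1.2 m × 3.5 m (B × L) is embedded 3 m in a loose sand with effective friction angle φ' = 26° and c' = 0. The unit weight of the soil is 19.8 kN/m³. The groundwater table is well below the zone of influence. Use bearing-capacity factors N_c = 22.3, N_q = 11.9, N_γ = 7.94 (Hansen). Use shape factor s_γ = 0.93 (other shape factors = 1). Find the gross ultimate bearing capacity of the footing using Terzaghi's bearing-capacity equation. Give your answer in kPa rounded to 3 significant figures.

q_ult ≈ 795 kPa

Effective surcharge at the founding depth q = γ·D_f = 19.8 × 3 = 59.4 kPa.
q_ult = q·N_q + 0.5·γ·B·N_γ·s_γ
     = 59.4 × 11.9 + 0.5 × 19.8 × 1.2 × 7.94 × 0.93
     = 706.86 + 87.724 = 794.58 kPa.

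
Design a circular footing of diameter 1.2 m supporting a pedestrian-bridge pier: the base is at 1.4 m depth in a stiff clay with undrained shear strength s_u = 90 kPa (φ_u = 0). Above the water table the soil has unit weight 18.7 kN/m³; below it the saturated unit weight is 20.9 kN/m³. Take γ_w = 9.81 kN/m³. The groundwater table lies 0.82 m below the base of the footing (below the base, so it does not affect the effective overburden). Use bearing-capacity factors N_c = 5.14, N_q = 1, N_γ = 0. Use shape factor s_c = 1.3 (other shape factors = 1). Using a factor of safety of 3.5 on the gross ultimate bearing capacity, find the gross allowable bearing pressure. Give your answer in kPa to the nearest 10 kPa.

q_all ≈ 180 kPa

Overburden at base level: q = 18.7 × 1.4 = 26.18 kPa.
Cohesion term c·N_c·s_c = 90 × 5.14 × 1.3 = 601.38 kPa; surcharge term q·N_q = 26.18 × 1 = 26.18 kPa.
q_ult = 601.38 + 26.18 = 627.56 kPa.
q_all = 627.56 / 3.5 = 179.3 kPa.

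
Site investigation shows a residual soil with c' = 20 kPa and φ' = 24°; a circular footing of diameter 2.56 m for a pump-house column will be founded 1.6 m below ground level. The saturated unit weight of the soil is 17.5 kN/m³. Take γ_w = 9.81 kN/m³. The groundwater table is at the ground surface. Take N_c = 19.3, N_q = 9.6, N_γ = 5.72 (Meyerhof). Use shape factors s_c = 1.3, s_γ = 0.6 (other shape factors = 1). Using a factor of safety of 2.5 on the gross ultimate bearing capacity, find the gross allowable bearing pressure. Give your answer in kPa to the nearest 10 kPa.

q_all ≈ 260 kPa

With the water table at the surface the whole profile is submerged: γ' = 17.5 − 9.81 = 7.69 kN/m³, so q = γ'·D_f = 12.304 kPa; the same γ' applies in the ½γBN_γ term.
q_ult = c·N_c·s_c + q·N_q + 0.5·γ·B·N_γ·s_γ
     = 20 × 19.3 × 1.3 + 12.304 × 9.6 + 0.5 × 7.69 × 2.56 × 5.72 × 0.6
     = 501.8 + 118.12 + 33.782 = 653.7 kPa.
q_all = 653.7 / 2.5 = 261.48 kPa.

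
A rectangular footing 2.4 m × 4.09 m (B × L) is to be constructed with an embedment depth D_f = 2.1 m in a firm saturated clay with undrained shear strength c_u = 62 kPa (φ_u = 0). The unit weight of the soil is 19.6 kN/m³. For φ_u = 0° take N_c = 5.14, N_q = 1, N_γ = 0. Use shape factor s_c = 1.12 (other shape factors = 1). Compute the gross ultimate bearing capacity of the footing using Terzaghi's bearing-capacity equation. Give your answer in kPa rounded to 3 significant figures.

q_ult ≈ 398 kPa

Overburden at base level: q = 19.6 × 2.1 = 41.16 kPa.
Cohesion term c·N_c·s_c = 62 × 5.14 × 1.12 = 356.92 kPa; surcharge term q·N_q = 41.16 × 1 = 41.16 kPa.
q_ult = 356.92 + 41.16 = 398.08 kPa.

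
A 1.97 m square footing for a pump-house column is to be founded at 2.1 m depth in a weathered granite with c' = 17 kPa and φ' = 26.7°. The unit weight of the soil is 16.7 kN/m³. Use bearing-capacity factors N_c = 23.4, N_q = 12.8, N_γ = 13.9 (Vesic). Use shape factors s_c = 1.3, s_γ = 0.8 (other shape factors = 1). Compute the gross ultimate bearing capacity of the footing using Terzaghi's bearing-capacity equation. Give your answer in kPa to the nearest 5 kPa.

Effective surcharge at the founding depth q = γ·D_f = 16.7 × 2.1 = 35.07 kPa.
q_ult = c·N_c·s_c + q·N_q + 0.5·γ·B·N_γ·s_γ
     = 17 × 23.4 × 1.3 + 35.07 × 12.8 + 0.5 × 16.7 × 1.97 × 13.9 × 0.8
     = 517.14 + 448.9 + 182.92 = 1149 kPa.

q_ult ≈ 1150 kPa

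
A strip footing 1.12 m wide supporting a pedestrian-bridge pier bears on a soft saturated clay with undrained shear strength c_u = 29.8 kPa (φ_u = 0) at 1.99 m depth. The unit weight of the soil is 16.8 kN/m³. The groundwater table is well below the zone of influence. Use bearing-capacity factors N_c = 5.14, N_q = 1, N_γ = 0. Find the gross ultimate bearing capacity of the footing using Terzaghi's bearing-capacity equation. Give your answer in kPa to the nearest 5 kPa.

q_ult ≈ 185 kPa

Overburden at base level: q = 16.8 × 1.99 = 33.432 kPa.
Cohesion term c·N_c = 29.8 × 5.14 = 153.17 kPa; surcharge term q·N_q = 33.432 × 1 = 33.432 kPa.
q_ult = 153.17 + 33.432 = 186.6 kPa.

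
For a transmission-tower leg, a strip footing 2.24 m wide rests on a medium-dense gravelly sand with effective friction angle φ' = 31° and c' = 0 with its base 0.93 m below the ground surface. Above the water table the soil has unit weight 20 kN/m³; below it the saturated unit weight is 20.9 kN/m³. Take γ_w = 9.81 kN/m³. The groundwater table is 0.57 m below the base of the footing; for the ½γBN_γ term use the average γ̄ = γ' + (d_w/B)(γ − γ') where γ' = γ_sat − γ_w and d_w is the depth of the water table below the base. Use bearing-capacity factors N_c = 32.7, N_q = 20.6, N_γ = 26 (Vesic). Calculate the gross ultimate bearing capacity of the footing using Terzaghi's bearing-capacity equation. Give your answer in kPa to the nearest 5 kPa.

q_ult ≈ 770 kPa

Overburden at base level: q = 20 × 0.93 = 18.6 kPa.
The water table is 0.57 m below the base (< B = 2.24 m), so the ½γBN_γ term uses γ̄ = γ' + (d_w/B)(γ − γ') = 11.09 + (0.57/2.24)(20 − 11.09) = 13.357 kN/m³.
Surcharge term q·N_q = 18.6 × 20.6 = 383.16 kPa; self-weight term 0.5·γ·B·N_γ = 0.5 × 13.357 × 2.24 × 26 = 388.96 kPa.
q_ult = 383.16 + 388.96 = 772.12 kPa.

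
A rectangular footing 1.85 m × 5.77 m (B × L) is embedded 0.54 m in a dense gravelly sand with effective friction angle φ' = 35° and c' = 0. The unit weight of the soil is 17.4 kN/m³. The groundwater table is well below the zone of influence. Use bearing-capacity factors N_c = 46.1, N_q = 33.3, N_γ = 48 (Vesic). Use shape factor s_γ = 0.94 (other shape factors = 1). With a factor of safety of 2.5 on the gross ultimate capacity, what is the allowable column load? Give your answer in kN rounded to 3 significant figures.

P_all ≈ 4440 kN

Overburden at base level: q = 17.4 × 0.54 = 9.396 kPa.
Surcharge term q·N_q = 9.396 × 33.3 = 312.89 kPa; self-weight term 0.5·γ·B·N_γ·s_γ = 0.5 × 17.4 × 1.85 × 48 × 0.94 = 726.21 kPa.
q_ult = 312.89 + 726.21 = 1039.1 kPa.
Gross allowable pressure q_all = 1039.1 / 2.5 = 415.64 kPa.
Footing area = 10.6745 m², so allowable column load = 415.64 × 10.6745 = 4436.7 kN.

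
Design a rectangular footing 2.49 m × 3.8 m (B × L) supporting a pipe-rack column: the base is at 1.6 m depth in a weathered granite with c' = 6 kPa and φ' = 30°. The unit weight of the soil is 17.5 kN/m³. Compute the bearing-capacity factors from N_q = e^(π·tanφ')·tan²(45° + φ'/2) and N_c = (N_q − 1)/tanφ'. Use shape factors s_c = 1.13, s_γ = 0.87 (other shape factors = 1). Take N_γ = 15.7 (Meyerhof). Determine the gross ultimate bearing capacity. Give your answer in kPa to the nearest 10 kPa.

q_ult ≈ 1020 kPa

tan30° = 0.5774, so N_q = e^(π×0.5774)·tan²(60°) = 6.134 × 3.0 = 18.4.
N_c = (18.4 − 1)/tan30° = 30.14.
Overburden at base level: q = 17.5 × 1.6 = 28 kPa.
Cohesion term c·N_c·s_c = 6 × 30.14 × 1.13 = 204.35 kPa; surcharge term q·N_q = 28 × 18.401 = 515.23 kPa; self-weight term 0.5·γ·B·N_γ·s_γ = 0.5 × 17.5 × 2.49 × 15.7 × 0.87 = 297.6 kPa.
q_ult = 204.35 + 515.23 + 297.6 = 1017.2 kPa.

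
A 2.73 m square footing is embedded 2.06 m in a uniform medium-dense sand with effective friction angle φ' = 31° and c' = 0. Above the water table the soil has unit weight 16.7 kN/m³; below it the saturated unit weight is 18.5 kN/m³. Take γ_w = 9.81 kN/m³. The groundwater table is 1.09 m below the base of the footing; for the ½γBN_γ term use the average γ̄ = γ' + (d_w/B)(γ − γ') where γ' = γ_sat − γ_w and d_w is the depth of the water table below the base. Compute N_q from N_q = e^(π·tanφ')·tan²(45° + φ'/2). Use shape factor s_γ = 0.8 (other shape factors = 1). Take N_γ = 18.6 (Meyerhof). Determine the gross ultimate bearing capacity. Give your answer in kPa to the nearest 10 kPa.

tan31° = 0.6009, so N_q = e^(π×0.6009)·tan²(60.5°) = 6.604 × 3.124 = 20.63.
Effective surcharge at the founding depth q = γ·D_f = 16.7 × 2.06 = 34.402 kPa.
With d_w = 1.09 m < B, γ̄ = 8.69 + (1.09/2.73) × (16.7 − 8.69) = 11.888 kN/m³.
q_ult = q·N_q + 0.5·γ·B·N_γ·s_γ
     = 34.402 × 20.631 + 0.5 × 11.888 × 2.73 × 18.6 × 0.8
     = 709.74 + 241.46 = 951.2 kPa.

q_ult ≈ 950 kPa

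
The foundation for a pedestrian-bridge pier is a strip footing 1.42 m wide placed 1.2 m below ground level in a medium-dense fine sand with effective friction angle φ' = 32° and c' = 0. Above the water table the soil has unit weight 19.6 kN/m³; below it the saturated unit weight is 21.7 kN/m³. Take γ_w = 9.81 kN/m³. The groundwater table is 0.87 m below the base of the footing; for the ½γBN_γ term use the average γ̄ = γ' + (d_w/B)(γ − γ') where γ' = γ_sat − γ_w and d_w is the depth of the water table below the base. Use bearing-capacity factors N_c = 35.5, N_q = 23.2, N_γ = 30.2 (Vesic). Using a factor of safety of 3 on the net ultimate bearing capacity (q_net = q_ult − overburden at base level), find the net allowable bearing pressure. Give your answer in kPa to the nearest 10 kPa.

q_all(net) ≈ 290 kPa

Effective surcharge at the founding depth q = γ·D_f = 19.6 × 1.2 = 23.52 kPa.
With d_w = 0.87 m < B, γ̄ = 11.89 + (0.87/1.42) × (19.6 − 11.89) = 16.614 kN/m³.
q_ult = q·N_q + 0.5·γ·B·N_γ
     = 23.52 × 23.2 + 0.5 × 16.614 × 1.42 × 30.2
     = 545.66 + 356.23 = 901.9 kPa.
q_net = 901.9 − 23.52 = 878.38 kPa.
q_all(net) = 878.38 / 3 = 292.79 kPa.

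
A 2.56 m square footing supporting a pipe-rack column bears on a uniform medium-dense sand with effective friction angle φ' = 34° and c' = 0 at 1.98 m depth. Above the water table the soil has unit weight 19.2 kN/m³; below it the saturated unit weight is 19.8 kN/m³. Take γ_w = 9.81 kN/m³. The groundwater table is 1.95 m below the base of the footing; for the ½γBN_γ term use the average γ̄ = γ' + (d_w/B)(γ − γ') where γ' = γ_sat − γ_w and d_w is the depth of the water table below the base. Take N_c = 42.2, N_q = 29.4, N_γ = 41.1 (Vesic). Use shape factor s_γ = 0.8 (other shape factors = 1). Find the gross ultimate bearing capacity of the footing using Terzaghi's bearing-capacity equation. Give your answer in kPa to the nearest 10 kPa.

q_ult ≈ 1830 kPa

Overburden at base level: q = 19.2 × 1.98 = 38.016 kPa.
The water table is 1.95 m below the base (< B = 2.56 m), so the ½γBN_γ term uses γ̄ = γ' + (d_w/B)(γ − γ') = 9.99 + (1.95/2.56)(19.2 − 9.99) = 17.005 kN/m³.
Surcharge term q·N_q = 38.016 × 29.4 = 1117.7 kPa; self-weight term 0.5·γ·B·N_γ·s_γ = 0.5 × 17.005 × 2.56 × 41.1 × 0.8 = 715.7 kPa.
q_ult = 1117.7 + 715.7 = 1833.4 kPa.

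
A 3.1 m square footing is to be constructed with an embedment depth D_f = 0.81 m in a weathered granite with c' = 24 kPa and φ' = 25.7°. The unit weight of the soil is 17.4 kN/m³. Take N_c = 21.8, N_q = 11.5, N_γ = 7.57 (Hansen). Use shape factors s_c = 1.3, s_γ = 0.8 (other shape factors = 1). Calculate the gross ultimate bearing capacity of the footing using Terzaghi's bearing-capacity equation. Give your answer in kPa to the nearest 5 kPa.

q_ult ≈ 1005 kPa

Overburden at base level: q = 17.4 × 0.81 = 14.094 kPa.
Cohesion term c·N_c·s_c = 24 × 21.8 × 1.3 = 680.16 kPa; surcharge term q·N_q = 14.094 × 11.5 = 162.08 kPa; self-weight term 0.5·γ·B·N_γ·s_γ = 0.5 × 17.4 × 3.1 × 7.57 × 0.8 = 163.33 kPa.
q_ult = 680.16 + 162.08 + 163.33 = 1005.6 kPa.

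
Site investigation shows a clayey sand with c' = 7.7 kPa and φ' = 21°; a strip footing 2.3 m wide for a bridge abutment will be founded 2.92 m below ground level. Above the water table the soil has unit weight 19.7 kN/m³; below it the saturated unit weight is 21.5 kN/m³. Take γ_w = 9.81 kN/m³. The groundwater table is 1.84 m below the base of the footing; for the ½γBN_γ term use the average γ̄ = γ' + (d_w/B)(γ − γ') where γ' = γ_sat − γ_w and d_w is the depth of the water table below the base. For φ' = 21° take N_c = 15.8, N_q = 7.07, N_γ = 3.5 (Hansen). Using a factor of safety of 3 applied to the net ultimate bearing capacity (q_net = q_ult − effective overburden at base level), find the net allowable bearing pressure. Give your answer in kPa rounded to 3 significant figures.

Effective surcharge at the founding depth q = γ·D_f = 19.7 × 2.92 = 57.524 kPa.
With d_w = 1.84 m < B, γ̄ = 11.69 + (1.84/2.3) × (19.7 − 11.69) = 18.098 kN/m³.
q_ult = c·N_c + q·N_q + 0.5·γ·B·N_γ
     = 7.7 × 15.8 + 57.524 × 7.07 + 0.5 × 18.098 × 2.3 × 3.5
     = 121.66 + 406.69 + 72.844 = 601.2 kPa.
Net ultimate: q_net = 601.2 − 57.524 = 543.68 kPa.
q_all(net) = 543.68 / 3 = 181.23 kPa.

q_all(net) ≈ 181 kPa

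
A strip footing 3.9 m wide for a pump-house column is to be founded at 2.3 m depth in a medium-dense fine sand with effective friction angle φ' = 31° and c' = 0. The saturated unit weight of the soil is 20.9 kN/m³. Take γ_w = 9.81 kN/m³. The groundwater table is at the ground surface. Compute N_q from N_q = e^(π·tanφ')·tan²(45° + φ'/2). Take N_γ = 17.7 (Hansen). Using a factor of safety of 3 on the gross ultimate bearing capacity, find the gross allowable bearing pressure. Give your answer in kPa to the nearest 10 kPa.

N_q = e^(π·tan31°)·tan²(60.5°) = 20.63.
With the water table at the surface the whole profile is submerged: γ' = 20.9 − 9.81 = 11.09 kN/m³, so q = γ'·D_f = 25.507 kPa; the same γ' applies in the ½γBN_γ term.
q_ult = q·N_q + 0.5·γ·B·N_γ
     = 25.507 × 20.631 + 0.5 × 11.09 × 3.9 × 17.7
     = 526.23 + 382.77 = 909 kPa.
q_all = 909 / 3 = 303 kPa.

q_all ≈ 300 kPa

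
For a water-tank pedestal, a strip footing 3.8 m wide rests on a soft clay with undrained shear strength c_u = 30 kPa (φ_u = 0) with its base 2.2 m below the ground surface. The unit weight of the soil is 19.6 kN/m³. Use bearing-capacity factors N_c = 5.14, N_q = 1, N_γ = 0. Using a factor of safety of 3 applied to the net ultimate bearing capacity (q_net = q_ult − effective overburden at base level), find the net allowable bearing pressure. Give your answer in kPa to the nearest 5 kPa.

q_all(net) ≈ 50 kPa

Effective surcharge at the founding depth q = γ·D_f = 19.6 × 2.2 = 43.12 kPa.
q_ult = c·N_c + q·N_q
     = 30 × 5.14 + 43.12 × 1
     = 154.2 + 43.12 = 197.32 kPa.
Net ultimate: q_net = 197.32 − 43.12 = 154.2 kPa.
q_all(net) = 154.2 / 3 = 51.4 kPa.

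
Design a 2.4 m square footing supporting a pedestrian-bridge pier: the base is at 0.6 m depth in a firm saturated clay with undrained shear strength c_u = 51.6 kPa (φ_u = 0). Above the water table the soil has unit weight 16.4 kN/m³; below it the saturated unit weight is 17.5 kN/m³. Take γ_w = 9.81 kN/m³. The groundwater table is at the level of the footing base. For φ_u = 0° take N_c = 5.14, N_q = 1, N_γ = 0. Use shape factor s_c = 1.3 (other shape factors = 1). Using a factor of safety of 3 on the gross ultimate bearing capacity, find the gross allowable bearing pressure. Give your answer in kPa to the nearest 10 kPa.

q = γ·D_f = 16.4 × 0.6 = 9.84 kPa.
c·N_c·s_c = 51.6 × 5.14 × 1.3 = 344.79 kPa
q·N_q = 9.84 × 1 = 9.84 kPa
q_ult = 344.79 + 9.84 = 354.63 kPa.
q_all = 354.63 / 3 = 118.21 kPa.

q_all ≈ 120 kPa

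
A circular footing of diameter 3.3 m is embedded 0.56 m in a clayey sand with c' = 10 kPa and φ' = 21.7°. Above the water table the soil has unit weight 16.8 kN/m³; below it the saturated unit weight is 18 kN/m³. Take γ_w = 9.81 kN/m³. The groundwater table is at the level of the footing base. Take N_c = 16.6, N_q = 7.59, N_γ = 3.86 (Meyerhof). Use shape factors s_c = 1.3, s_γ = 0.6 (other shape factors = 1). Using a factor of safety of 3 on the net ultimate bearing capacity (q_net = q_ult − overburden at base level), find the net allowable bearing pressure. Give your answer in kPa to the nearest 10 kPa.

q = γ·D_f = 16.8 × 0.56 = 9.408 kPa.
For the ½γBN_γ term take γ' = 18 − 9.81 = 8.19 kN/m³ (soil below base is submerged).
c·N_c·s_c = 10 × 16.6 × 1.3 = 215.8 kPa
q·N_q = 9.408 × 7.59 = 71.407 kPa
0.5·γ·B·N_γ·s_γ = 0.5 × 8.19 × 3.3 × 3.86 × 0.6 = 31.297 kPa
q_ult = 215.8 + 71.407 + 31.297 = 318.5 kPa.
q_net = 318.5 − 9.408 = 309.1 kPa.
q_all(net) = 309.1 / 3 = 103.03 kPa.

q_all(net) ≈ 100 kPa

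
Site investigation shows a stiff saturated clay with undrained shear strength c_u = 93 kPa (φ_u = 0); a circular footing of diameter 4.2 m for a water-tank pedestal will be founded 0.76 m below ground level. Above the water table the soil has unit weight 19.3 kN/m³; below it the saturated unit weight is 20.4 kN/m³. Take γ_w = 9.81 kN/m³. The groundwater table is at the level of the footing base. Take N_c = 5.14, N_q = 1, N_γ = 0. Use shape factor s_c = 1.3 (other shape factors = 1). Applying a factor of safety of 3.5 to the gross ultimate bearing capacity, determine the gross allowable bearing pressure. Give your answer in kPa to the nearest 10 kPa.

q = γ·D_f = 19.3 × 0.76 = 14.668 kPa.
c·N_c·s_c = 93 × 5.14 × 1.3 = 621.43 kPa
q·N_q = 14.668 × 1 = 14.668 kPa
q_ult = 621.43 + 14.668 = 636.09 kPa.
q_all = q_ult / FS = 636.09 / 3.5 = 181.74 kPa.

q_all ≈ 180 kPa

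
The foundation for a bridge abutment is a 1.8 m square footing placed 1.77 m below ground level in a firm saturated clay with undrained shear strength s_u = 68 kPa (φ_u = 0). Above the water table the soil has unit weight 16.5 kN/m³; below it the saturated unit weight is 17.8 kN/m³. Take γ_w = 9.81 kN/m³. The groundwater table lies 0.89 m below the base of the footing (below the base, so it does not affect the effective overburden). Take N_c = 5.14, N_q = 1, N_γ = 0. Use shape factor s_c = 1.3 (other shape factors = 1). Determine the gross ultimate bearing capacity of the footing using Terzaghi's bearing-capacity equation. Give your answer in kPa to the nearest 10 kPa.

q_ult ≈ 480 kPa

q = γ·D_f = 16.5 × 1.77 = 29.205 kPa.
c·N_c·s_c = 68 × 5.14 × 1.3 = 454.38 kPa
q·N_q = 29.205 × 1 = 29.205 kPa
q_ult = 454.38 + 29.205 = 483.58 kPa.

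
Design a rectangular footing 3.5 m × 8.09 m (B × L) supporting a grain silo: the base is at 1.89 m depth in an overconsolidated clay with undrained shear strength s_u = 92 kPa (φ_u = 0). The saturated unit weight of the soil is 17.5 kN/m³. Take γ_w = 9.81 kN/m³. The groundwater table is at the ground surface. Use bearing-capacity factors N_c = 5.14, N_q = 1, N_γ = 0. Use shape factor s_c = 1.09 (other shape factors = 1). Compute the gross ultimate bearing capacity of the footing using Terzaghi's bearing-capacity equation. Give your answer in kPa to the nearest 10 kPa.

q_ult ≈ 530 kPa

γ' = 17.5 − 9.81 = 7.69 kN/m³ (submerged throughout). q = 7.69 × 1.89 = 14.534 kPa.
c·N_c·s_c = 92 × 5.14 × 1.09 = 515.44 kPa
q·N_q = 14.534 × 1 = 14.534 kPa
q_ult = 515.44 + 14.534 = 529.97 kPa.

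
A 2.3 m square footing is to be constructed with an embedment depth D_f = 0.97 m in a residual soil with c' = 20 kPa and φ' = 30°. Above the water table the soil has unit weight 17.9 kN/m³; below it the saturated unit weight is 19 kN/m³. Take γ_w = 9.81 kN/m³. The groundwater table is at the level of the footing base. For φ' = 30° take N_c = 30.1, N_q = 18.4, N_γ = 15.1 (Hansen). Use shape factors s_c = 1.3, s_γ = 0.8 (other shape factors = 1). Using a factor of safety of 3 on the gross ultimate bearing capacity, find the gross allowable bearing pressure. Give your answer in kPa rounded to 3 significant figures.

q_all ≈ 410 kPa

Effective surcharge at the founding depth q = γ·D_f = 17.9 × 0.97 = 17.363 kPa.
The water table coincides with the base, so in the self-weight term γ → γ' = 9.19 kN/m³.
q_ult = c·N_c·s_c + q·N_q + 0.5·γ·B·N_γ·s_γ
     = 20 × 30.1 × 1.3 + 17.363 × 18.4 + 0.5 × 9.19 × 2.3 × 15.1 × 0.8
     = 782.6 + 319.48 + 127.67 = 1229.7 kPa.
q_all = 1229.7 / 3 = 409.92 kPa.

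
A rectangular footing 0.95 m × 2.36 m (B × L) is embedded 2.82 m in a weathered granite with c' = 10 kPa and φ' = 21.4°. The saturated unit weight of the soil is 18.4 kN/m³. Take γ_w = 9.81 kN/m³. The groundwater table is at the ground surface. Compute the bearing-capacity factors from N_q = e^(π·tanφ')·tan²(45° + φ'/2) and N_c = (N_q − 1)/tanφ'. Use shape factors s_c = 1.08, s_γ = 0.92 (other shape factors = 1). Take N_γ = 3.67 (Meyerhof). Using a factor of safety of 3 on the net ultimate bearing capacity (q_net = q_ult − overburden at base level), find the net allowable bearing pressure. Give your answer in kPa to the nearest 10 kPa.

N_q = e^(π·tan21.4°)·tan²(55.7°) = 7.36; N_c = (N_q − 1)/tanφ' = 16.23.
With the water table at the surface the whole profile is submerged: γ' = 18.4 − 9.81 = 8.59 kN/m³, so q = γ'·D_f = 24.224 kPa; the same γ' applies in the ½γBN_γ term.
q_ult = c·N_c·s_c + q·N_q + 0.5·γ·B·N_γ·s_γ
     = 10 × 16.231 × 1.08 + 24.224 × 7.3609 + 0.5 × 8.59 × 0.95 × 3.67 × 0.92
     = 175.29 + 178.31 + 13.777 = 367.38 kPa.
q_net = 367.38 − 24.224 = 343.16 kPa.
q_all(net) = 343.16 / 3 = 114.39 kPa.

q_all(net) ≈ 110 kPa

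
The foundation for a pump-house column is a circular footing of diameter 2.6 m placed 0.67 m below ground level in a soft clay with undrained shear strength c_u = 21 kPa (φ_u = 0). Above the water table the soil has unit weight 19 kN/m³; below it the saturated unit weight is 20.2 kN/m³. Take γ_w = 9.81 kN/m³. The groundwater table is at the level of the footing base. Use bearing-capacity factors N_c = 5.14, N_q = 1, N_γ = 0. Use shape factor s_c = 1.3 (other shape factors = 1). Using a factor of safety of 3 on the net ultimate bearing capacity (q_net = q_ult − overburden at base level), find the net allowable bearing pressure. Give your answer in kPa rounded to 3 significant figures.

Overburden at base level: q = 19 × 0.67 = 12.73 kPa.
Cohesion term c·N_c·s_c = 21 × 5.14 × 1.3 = 140.32 kPa; surcharge term q·N_q = 12.73 × 1 = 12.73 kPa.
q_ult = 140.32 + 12.73 = 153.05 kPa.
q_net = 153.05 − 12.73 = 140.32 kPa.
q_all(net) = 140.32 / 3 = 46.774 kPa.

q_all(net) ≈ 46.8 kPa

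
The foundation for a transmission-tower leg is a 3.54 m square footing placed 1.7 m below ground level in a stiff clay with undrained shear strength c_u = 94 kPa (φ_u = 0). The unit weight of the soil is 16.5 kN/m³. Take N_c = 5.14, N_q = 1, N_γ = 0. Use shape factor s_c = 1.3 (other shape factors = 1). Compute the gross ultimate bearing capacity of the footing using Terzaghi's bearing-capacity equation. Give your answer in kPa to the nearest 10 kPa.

Effective surcharge at the founding depth q = γ·D_f = 16.5 × 1.7 = 28.05 kPa.
q_ult = c·N_c·s_c + q·N_q
     = 94 × 5.14 × 1.3 + 28.05 × 1
     = 628.11 + 28.05 = 656.16 kPa.

q_ult ≈ 660 kPa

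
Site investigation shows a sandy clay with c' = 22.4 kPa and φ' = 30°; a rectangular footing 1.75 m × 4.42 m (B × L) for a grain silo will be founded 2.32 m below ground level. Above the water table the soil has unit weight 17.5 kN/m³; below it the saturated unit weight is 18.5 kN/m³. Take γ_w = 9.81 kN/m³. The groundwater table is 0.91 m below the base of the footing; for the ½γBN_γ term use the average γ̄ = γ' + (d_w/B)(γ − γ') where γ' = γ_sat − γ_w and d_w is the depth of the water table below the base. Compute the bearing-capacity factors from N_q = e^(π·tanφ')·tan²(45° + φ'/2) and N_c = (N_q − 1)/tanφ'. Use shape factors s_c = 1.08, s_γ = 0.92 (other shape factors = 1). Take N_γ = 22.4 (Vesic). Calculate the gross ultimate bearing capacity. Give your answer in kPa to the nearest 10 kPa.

tan30° = 0.5774, so N_q = e^(π×0.5774)·tan²(60°) = 6.134 × 3.0 = 18.4.
N_c = (18.4 − 1)/tan30° = 30.14.
q = γ·D_f = 17.5 × 2.32 = 40.6 kPa.
γ' = 8.69 kN/m³; averaging over the depth B below the base, γ̄ = γ' + (d_w/B)(γ − γ') = 13.271 kN/m³.
c·N_c·s_c = 22.4 × 30.14 × 1.08 = 729.14 kPa
q·N_q = 40.6 × 18.401 = 747.09 kPa
0.5·γ·B·N_γ·s_γ = 0.5 × 13.271 × 1.75 × 22.4 × 0.92 = 239.31 kPa
q_ult = 729.14 + 747.09 + 239.31 = 1715.5 kPa.

q_ult ≈ 1720 kPa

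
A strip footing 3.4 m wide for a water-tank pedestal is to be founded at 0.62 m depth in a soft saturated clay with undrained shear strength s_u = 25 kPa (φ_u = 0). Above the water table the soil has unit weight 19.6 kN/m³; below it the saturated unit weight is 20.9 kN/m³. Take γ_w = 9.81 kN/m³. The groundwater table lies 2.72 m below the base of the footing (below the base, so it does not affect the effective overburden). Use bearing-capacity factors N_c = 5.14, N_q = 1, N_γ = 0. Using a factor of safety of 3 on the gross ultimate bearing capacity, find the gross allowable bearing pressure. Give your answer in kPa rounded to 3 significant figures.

Overburden at base level: q = 19.6 × 0.62 = 12.152 kPa.
Cohesion term c·N_c = 25 × 5.14 = 128.5 kPa; surcharge term q·N_q = 12.152 × 1 = 12.152 kPa.
q_ult = 128.5 + 12.152 = 140.65 kPa.
q_all = 140.65 / 3 = 46.884 kPa.

q_all ≈ 46.9 kPa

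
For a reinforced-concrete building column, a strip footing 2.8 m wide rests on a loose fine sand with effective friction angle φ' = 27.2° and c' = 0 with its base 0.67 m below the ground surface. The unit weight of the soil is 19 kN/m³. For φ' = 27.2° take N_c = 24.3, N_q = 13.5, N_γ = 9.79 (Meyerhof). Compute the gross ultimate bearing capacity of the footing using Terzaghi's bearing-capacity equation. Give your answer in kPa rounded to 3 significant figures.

q_ult ≈ 432 kPa

q = γ·D_f = 19 × 0.67 = 12.73 kPa.
q·N_q = 12.73 × 13.5 = 171.86 kPa
0.5·γ·B·N_γ = 0.5 × 19 × 2.8 × 9.79 = 260.41 kPa
q_ult = 171.86 + 260.41 = 432.27 kPa.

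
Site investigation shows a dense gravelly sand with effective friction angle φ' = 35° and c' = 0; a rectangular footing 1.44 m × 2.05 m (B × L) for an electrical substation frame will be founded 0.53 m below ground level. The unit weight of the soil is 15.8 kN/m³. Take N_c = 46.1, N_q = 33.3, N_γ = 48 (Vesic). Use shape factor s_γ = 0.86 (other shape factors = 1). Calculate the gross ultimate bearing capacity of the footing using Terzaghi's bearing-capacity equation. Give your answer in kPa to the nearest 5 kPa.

Effective surcharge at the founding depth q = γ·D_f = 15.8 × 0.53 = 8.374 kPa.
q_ult = q·N_q + 0.5·γ·B·N_γ·s_γ
     = 8.374 × 33.3 + 0.5 × 15.8 × 1.44 × 48 × 0.86
     = 278.85 + 469.6 = 748.46 kPa.

q_ult ≈ 750 kPa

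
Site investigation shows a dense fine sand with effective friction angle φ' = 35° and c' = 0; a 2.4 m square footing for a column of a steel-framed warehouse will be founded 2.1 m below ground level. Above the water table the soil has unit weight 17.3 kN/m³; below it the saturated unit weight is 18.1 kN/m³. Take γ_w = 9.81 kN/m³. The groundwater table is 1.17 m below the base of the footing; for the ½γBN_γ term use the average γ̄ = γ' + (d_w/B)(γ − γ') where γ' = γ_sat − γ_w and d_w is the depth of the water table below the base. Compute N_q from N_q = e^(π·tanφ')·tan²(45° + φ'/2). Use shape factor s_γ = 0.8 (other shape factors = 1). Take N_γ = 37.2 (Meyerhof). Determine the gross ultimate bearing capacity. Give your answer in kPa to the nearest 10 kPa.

q_ult ≈ 1660 kPa

tan35° = 0.7002, so N_q = e^(π×0.7002)·tan²(62.5°) = 9.023 × 3.69 = 33.3.
q = γ·D_f = 17.3 × 2.1 = 36.33 kPa.
γ' = 8.29 kN/m³; averaging over the depth B below the base, γ̄ = γ' + (d_w/B)(γ − γ') = 12.682 kN/m³.
q·N_q = 36.33 × 33.296 = 1209.6 kPa
0.5·γ·B·N_γ·s_γ = 0.5 × 12.682 × 2.4 × 37.2 × 0.8 = 452.91 kPa
q_ult = 1209.6 + 452.91 = 1662.6 kPa.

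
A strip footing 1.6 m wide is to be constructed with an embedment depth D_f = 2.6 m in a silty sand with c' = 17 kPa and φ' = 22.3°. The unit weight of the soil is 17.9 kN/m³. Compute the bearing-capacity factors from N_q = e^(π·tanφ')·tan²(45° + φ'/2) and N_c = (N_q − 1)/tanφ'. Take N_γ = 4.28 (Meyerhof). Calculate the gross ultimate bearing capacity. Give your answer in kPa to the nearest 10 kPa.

q_ult ≈ 730 kPa

tan22.3° = 0.4101, so N_q = e^(π×0.4101)·tan²(56.15°) = 3.627 × 2.223 = 8.06.
N_c = (8.06 − 1)/tan22.3° = 17.22.
Overburden at base level: q = 17.9 × 2.6 = 46.54 kPa.
Cohesion term c·N_c = 17 × 17.222 = 292.77 kPa; surcharge term q·N_q = 46.54 × 8.0632 = 375.26 kPa; self-weight term 0.5·γ·B·N_γ = 0.5 × 17.9 × 1.6 × 4.28 = 61.29 kPa.
q_ult = 292.77 + 375.26 + 61.29 = 729.32 kPa.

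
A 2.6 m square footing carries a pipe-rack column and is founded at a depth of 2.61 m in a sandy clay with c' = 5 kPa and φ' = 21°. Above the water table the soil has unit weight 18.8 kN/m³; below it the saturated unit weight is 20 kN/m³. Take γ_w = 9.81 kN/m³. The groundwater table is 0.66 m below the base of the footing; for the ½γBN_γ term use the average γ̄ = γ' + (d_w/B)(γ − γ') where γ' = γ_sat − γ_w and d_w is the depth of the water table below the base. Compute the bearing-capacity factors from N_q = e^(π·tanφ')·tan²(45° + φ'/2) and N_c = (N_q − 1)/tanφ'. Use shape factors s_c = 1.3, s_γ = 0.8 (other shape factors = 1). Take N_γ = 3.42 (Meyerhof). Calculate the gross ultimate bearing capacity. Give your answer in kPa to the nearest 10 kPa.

tan21° = 0.3839, so N_q = e^(π×0.3839)·tan²(55.5°) = 3.34 × 2.117 = 7.07.
N_c = (7.07 − 1)/tan21° = 15.81.
Effective surcharge at the founding depth q = γ·D_f = 18.8 × 2.61 = 49.068 kPa.
With d_w = 0.66 m < B, γ̄ = 10.19 + (0.66/2.6) × (18.8 − 10.19) = 12.376 kN/m³.
q_ult = c·N_c·s_c + q·N_q + 0.5·γ·B·N_γ·s_γ
     = 5 × 15.815 × 1.3 + 49.068 × 7.0708 + 0.5 × 12.376 × 2.6 × 3.42 × 0.8
     = 102.8 + 346.95 + 44.018 = 493.76 kPa.

q_ult ≈ 490 kPa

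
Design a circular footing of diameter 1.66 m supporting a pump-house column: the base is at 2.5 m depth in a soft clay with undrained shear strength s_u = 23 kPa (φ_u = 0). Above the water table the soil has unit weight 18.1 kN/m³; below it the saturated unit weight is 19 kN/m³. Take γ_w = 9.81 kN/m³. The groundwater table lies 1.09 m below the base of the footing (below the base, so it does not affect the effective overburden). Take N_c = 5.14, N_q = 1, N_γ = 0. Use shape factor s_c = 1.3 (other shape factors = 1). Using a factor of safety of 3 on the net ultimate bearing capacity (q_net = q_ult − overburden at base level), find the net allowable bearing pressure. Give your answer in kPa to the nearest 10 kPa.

Overburden at base level: q = 18.1 × 2.5 = 45.25 kPa.
Cohesion term c·N_c·s_c = 23 × 5.14 × 1.3 = 153.69 kPa; surcharge term q·N_q = 45.25 × 1 = 45.25 kPa.
q_ult = 153.69 + 45.25 = 198.94 kPa.
q_net = 198.94 − 45.25 = 153.69 kPa.
q_all(net) = 153.69 / 3 = 51.229 kPa.

q_all(net) ≈ 50 kPa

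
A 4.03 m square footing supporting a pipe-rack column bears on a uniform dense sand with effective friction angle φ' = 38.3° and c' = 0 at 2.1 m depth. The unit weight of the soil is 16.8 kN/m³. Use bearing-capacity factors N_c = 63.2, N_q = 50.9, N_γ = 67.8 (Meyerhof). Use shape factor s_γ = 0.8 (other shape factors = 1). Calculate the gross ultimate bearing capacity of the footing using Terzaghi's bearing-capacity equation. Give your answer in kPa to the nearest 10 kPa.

Overburden at base level: q = 16.8 × 2.1 = 35.28 kPa.
Surcharge term q·N_q = 35.28 × 50.9 = 1795.8 kPa; self-weight term 0.5·γ·B·N_γ·s_γ = 0.5 × 16.8 × 4.03 × 67.8 × 0.8 = 1836.1 kPa.
q_ult = 1795.8 + 1836.1 = 3631.9 kPa.

q_ult ≈ 3630 kPa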